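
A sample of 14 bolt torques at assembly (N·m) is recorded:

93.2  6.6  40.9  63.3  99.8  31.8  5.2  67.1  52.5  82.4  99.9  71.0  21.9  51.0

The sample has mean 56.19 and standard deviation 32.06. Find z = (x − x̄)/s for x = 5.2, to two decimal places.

-1.59

z = (5.2 − 56.19) / 32.06 = -1.59.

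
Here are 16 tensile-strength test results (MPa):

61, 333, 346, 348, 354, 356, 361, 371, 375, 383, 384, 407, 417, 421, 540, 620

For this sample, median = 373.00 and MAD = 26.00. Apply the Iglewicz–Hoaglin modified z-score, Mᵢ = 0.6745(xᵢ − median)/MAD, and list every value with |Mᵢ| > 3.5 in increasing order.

|Mᵢ| > 3.5 ⇔ |xᵢ − 373.00| > 3.5·26.00/0.6745 = 134.91.
So outliers lie outside [238.09, 507.91].
61: M = -8.09 → outlier.
540: M = 4.33 → outlier.
620: M = 6.41 → outlier.

61, 540, 620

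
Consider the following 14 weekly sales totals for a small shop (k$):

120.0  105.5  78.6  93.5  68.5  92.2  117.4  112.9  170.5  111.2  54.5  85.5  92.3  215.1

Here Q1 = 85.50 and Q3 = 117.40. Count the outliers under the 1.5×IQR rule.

2

IQR = 31.90; fences at 85.50 − 47.85 = 37.65 and 117.40 + 47.85 = 165.25.
Outside the cutoffs: 170.5, 215.1.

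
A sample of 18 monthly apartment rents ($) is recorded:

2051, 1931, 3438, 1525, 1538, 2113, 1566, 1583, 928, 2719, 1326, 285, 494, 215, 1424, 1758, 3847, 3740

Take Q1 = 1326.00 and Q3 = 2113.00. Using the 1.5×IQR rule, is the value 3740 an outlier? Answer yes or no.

yes

IQR = Q3 − Q1 = 2113.00 − 1326.00 = 787.00.
Lower fence = Q1 − 1.5·IQR = 1326.00 − 1180.50 = 145.50.
Upper fence = Q3 + 1.5·IQR = 2113.00 + 1180.50 = 3293.50.
3740 lies above the upper fence.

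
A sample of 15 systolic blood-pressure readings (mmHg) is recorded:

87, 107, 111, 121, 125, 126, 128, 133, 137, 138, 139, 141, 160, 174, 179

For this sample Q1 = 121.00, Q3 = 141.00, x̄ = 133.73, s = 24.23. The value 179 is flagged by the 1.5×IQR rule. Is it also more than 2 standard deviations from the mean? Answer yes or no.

z = (179 − 133.73) / 24.23 = 1.87.
|z| = 1.87 ≤ 2.

no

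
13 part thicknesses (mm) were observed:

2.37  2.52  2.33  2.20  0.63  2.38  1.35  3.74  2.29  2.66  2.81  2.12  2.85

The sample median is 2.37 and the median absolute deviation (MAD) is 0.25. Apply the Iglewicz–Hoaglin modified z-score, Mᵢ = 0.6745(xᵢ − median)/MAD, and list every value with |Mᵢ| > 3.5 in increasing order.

|Mᵢ| > 3.5 ⇔ |xᵢ − 2.37| > 3.5·0.25/0.6745 = 1.30.
So outliers lie outside [1.07, 3.67].
0.63: M = -4.69 → outlier.
3.74: M = 3.70 → outlier.

0.63, 3.74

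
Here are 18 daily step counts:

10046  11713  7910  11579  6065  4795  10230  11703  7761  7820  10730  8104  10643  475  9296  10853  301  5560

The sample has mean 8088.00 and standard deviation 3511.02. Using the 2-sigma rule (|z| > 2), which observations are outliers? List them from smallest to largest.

Cutoffs at x̄ ± 2s: 8088.00 ± 2·3511.02 = [1065.96, 15110.04].
301: z = -2.22, |z| > 2 → outlier.
475: z = -2.17, |z| > 2 → outlier.
Every other value lies within [1065.96, 15110.04].

301, 475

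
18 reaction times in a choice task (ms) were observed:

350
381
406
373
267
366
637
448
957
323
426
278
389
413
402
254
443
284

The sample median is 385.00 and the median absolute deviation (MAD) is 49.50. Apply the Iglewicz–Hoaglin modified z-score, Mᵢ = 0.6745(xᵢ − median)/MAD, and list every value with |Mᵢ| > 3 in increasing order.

637, 957

|Mᵢ| > 3 ⇔ |xᵢ − 385.00| > 3·49.50/0.6745 = 220.16.
So outliers lie outside [164.84, 605.16].
637: M = 3.43 → outlier.
957: M = 7.79 → outlier.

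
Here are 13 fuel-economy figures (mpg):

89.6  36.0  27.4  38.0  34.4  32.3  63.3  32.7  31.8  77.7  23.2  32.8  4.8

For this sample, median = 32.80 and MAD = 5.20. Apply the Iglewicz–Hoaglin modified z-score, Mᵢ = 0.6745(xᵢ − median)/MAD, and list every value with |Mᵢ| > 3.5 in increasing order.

4.8, 63.3, 77.7, 89.6

|Mᵢ| > 3.5 ⇔ |xᵢ − 32.80| > 3.5·5.20/0.6745 = 26.98.
So outliers lie outside [5.82, 59.78].
4.8: M = -3.63 → outlier.
63.3: M = 3.96 → outlier.
77.7: M = 5.82 → outlier.
89.6: M = 7.37 → outlier.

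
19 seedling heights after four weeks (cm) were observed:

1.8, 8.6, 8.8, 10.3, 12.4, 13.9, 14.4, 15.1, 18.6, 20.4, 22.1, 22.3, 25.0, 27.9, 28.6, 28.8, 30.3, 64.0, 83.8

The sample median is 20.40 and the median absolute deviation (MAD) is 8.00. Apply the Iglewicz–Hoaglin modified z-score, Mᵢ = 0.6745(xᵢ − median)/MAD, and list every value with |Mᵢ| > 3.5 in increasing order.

64.0, 83.8

|Mᵢ| > 3.5 ⇔ |xᵢ − 20.40| > 3.5·8.00/0.6745 = 41.51.
So outliers lie outside [-21.11, 61.91].
64.0: M = 3.68 → outlier.
83.8: M = 5.35 → outlier.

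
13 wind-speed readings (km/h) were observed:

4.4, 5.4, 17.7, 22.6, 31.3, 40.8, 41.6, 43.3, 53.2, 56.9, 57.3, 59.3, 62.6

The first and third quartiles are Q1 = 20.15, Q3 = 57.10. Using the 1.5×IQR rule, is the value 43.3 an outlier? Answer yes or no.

no

IQR = Q3 − Q1 = 57.10 − 20.15 = 36.95.
Lower fence = Q1 − 1.5·IQR = 20.15 − 55.425 = -35.275.
Upper fence = Q3 + 1.5·IQR = 57.10 + 55.425 = 112.525.
43.3 lies within [-35.275, 112.525].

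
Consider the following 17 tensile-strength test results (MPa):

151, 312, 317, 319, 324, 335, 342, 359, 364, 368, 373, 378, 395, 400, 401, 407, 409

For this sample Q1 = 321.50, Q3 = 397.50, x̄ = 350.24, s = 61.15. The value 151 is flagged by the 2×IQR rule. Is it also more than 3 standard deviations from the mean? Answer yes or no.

yes

z = (151 − 350.24) / 61.15 = -3.26.
|z| = 3.26 > 3.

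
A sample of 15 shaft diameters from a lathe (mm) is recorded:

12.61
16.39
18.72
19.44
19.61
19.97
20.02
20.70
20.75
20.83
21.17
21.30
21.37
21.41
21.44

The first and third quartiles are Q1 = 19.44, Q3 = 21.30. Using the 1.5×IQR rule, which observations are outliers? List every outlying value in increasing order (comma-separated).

12.61, 16.39

IQR = Q3 − Q1 = 21.30 − 19.44 = 1.86.
Lower fence = Q1 − 1.5·IQR = 19.44 − 2.79 = 16.65.
Upper fence = Q3 + 1.5·IQR = 21.30 + 2.79 = 24.09.
12.61 < 16.65 → outlier.
16.39 < 16.65 → outlier.
All remaining values lie within [16.65, 24.09].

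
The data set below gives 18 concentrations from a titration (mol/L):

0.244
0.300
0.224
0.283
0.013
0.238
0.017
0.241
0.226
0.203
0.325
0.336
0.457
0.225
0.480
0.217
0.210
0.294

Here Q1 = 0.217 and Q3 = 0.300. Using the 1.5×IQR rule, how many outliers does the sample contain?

IQR = 0.083; fences at 0.217 − 0.1245 = 0.0925 and 0.300 + 0.1245 = 0.4245.
Outside the cutoffs: 0.013, 0.017, 0.457, 0.480.

4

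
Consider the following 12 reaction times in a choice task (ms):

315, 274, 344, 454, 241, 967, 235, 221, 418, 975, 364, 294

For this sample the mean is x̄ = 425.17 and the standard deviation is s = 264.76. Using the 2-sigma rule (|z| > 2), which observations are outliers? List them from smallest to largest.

Cutoffs at x̄ ± 2s: 425.17 ± 2·264.76 = [-104.35, 954.69].
967: z = 2.05, |z| > 2 → outlier.
975: z = 2.08, |z| > 2 → outlier.
Every other value lies within [-104.35, 954.69].

967, 975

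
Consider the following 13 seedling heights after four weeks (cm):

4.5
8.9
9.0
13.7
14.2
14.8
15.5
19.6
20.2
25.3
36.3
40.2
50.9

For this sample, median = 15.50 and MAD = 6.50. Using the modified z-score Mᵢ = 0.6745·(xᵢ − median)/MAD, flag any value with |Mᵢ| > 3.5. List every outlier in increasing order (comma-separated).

50.9

|Mᵢ| > 3.5 ⇔ |xᵢ − 15.50| > 3.5·6.50/0.6745 = 33.73.
So outliers lie outside [-18.23, 49.23].
50.9: M = 3.67 → outlier.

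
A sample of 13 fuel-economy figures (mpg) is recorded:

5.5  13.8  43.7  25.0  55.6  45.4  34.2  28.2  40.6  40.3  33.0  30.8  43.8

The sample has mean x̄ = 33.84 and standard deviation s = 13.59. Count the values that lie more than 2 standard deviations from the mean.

1

Cutoffs: x̄ ± 2s = [6.66, 61.02].
Outside the cutoffs: 5.5.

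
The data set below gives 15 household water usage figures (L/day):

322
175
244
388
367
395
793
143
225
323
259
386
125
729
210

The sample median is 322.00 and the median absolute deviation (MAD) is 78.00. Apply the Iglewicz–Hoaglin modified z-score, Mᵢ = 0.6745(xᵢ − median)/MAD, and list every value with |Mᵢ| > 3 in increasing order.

|Mᵢ| > 3 ⇔ |xᵢ − 322.00| > 3·78.00/0.6745 = 346.92.
So outliers lie outside [-24.92, 668.92].
729: M = 3.52 → outlier.
793: M = 4.07 → outlier.

729, 793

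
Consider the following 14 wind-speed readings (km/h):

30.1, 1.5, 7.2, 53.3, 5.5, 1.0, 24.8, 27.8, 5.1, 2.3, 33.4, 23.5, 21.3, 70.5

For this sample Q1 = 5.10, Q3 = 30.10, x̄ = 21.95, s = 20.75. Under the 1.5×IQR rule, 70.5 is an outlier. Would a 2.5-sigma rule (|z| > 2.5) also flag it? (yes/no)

z = (70.5 − 21.95) / 20.75 = 2.34.
|z| = 2.34 ≤ 2.5.

no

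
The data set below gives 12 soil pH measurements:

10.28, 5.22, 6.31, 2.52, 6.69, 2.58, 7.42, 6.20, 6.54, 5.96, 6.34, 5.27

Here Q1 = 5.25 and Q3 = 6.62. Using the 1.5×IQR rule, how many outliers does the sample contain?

IQR = 1.37; fences at 5.25 − 2.055 = 3.195 and 6.62 + 2.055 = 8.675.
Outside the cutoffs: 2.52, 2.58, 10.28.

3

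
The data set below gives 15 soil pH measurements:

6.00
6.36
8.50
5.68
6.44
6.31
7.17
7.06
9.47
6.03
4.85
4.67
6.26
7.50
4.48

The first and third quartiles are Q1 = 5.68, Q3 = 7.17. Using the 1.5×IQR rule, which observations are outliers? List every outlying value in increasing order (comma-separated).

IQR = Q3 − Q1 = 7.17 − 5.68 = 1.49.
Lower fence = Q1 − 1.5·IQR = 5.68 − 2.235 = 3.445.
Upper fence = Q3 + 1.5·IQR = 7.17 + 2.235 = 9.405.
9.47 > 9.405 → outlier.
All remaining values lie within [3.445, 9.405].

9.47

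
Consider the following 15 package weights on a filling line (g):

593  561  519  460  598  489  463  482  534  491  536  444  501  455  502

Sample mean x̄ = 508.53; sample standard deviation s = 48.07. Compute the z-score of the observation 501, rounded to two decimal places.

z = (501 − 508.53) / 48.07 = -0.16.

-0.16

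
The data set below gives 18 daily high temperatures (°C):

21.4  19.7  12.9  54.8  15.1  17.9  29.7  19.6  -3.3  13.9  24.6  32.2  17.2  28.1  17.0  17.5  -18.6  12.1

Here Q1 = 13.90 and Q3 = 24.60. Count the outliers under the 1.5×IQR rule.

3

IQR = 10.70; fences at 13.90 − 16.05 = -2.15 and 24.60 + 16.05 = 40.65.
Outside the cutoffs: -18.6, -3.3, 54.8.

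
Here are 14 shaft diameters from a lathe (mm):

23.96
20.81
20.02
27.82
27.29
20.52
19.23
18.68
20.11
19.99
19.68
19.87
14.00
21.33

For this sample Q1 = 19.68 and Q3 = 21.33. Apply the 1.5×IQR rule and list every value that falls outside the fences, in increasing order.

14.00, 23.96, 27.29, 27.82

IQR = Q3 − Q1 = 21.33 − 19.68 = 1.65.
Lower fence = Q1 − 1.5·IQR = 19.68 − 2.475 = 17.205.
Upper fence = Q3 + 1.5·IQR = 21.33 + 2.475 = 23.805.
14.00 < 17.205 → outlier.
23.96 > 23.805 → outlier.
27.29 > 23.805 → outlier.
27.82 > 23.805 → outlier.
All remaining values lie within [17.205, 23.805].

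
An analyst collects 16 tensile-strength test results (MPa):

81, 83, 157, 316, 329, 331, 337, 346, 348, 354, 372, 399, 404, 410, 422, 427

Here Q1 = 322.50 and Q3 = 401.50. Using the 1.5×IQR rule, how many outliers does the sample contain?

3

IQR = 79.00; fences at 322.50 − 118.50 = 204.00 and 401.50 + 118.50 = 520.00.
Outside the cutoffs: 81, 83, 157.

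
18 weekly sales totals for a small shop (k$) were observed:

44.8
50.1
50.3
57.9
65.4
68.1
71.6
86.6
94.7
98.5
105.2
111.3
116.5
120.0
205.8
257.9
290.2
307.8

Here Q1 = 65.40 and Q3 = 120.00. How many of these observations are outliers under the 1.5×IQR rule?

IQR = 54.60; fences at 65.40 − 81.90 = -16.50 and 120.00 + 81.90 = 201.90.
Outside the cutoffs: 205.8, 257.9, 290.2, 307.8.

4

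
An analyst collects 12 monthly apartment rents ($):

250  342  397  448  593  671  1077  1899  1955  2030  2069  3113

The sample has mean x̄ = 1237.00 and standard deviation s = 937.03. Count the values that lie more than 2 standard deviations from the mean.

1

Cutoffs: x̄ ± 2s = [-637.06, 3111.06].
Outside the cutoffs: 3113.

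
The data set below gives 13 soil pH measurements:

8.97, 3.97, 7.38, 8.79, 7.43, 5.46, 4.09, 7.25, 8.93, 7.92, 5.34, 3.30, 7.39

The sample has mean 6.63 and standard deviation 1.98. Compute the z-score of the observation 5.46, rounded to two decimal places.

-0.59

z = (5.46 − 6.63) / 1.98 = -0.59.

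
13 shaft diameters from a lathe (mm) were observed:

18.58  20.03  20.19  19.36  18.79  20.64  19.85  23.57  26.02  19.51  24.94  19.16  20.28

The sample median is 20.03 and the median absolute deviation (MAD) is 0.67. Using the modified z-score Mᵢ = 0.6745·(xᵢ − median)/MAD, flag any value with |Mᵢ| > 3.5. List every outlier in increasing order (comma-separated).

|Mᵢ| > 3.5 ⇔ |xᵢ − 20.03| > 3.5·0.67/0.6745 = 3.48.
So outliers lie outside [16.55, 23.51].
23.57: M = 3.56 → outlier.
24.94: M = 4.94 → outlier.
26.02: M = 6.03 → outlier.

23.57, 24.94, 26.02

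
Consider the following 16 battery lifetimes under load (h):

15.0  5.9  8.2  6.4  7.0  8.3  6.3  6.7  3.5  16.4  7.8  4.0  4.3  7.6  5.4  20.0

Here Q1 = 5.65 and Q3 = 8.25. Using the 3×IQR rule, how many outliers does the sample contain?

2

IQR = 2.60; fences at 5.65 − 7.80 = -2.15 and 8.25 + 7.80 = 16.05.
Outside the cutoffs: 16.4, 20.0.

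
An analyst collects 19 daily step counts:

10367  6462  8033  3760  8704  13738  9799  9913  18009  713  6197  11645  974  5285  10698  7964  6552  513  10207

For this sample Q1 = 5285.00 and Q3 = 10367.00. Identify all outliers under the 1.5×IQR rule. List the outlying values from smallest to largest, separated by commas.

IQR = Q3 − Q1 = 10367.00 − 5285.00 = 5082.00.
Lower fence = Q1 − 1.5·IQR = 5285.00 − 7623.00 = -2338.00.
Upper fence = Q3 + 1.5·IQR = 10367.00 + 7623.00 = 17990.00.
18009 > 17990.00 → outlier.
All remaining values lie within [-2338.00, 17990.00].

18009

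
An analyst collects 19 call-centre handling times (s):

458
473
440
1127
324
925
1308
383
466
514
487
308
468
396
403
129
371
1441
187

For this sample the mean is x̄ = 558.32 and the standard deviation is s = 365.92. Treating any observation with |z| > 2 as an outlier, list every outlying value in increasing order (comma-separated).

Cutoffs at x̄ ± 2s: 558.32 ± 2·365.92 = [-173.52, 1290.16].
1308: z = 2.05, |z| > 2 → outlier.
1441: z = 2.41, |z| > 2 → outlier.
Every other value lies within [-173.52, 1290.16].

1308, 1441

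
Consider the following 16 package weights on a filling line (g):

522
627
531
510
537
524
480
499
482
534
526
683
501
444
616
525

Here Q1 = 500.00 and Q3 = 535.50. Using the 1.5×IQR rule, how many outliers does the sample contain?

4

IQR = 35.50; fences at 500.00 − 53.25 = 446.75 and 535.50 + 53.25 = 588.75.
Outside the cutoffs: 444, 616, 627, 683.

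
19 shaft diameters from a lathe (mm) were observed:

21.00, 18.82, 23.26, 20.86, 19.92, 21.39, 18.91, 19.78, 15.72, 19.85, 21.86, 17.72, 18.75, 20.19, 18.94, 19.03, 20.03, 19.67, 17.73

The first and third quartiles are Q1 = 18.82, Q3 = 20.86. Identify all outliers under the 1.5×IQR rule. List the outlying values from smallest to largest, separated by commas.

15.72

IQR = Q3 − Q1 = 20.86 − 18.82 = 2.04.
Lower fence = Q1 − 1.5·IQR = 18.82 − 3.06 = 15.76.
Upper fence = Q3 + 1.5·IQR = 20.86 + 3.06 = 23.92.
15.72 < 15.76 → outlier.
All remaining values lie within [15.76, 23.92].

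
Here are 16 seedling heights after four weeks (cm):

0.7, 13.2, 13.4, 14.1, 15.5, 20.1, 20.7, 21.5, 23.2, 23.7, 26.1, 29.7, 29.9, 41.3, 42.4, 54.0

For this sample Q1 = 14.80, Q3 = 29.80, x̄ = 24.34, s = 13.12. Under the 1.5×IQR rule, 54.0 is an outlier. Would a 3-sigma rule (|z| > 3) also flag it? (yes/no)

no

z = (54.0 − 24.34) / 13.12 = 2.26.
|z| = 2.26 ≤ 3.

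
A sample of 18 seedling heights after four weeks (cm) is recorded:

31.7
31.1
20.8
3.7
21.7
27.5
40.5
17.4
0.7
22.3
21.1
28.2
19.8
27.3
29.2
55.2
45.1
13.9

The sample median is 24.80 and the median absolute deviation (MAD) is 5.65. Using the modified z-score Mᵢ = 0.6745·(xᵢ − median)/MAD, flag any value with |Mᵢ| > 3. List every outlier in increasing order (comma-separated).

|Mᵢ| > 3 ⇔ |xᵢ − 24.80| > 3·5.65/0.6745 = 25.13.
So outliers lie outside [-0.33, 49.93].
55.2: M = 3.63 → outlier.

55.2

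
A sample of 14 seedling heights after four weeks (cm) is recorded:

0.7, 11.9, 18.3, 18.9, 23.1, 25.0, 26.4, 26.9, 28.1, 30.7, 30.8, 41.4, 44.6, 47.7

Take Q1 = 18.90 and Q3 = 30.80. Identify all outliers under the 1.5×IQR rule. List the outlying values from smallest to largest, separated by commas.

IQR = Q3 − Q1 = 30.80 − 18.90 = 11.90.
Lower fence = Q1 − 1.5·IQR = 18.90 − 17.85 = 1.05.
Upper fence = Q3 + 1.5·IQR = 30.80 + 17.85 = 48.65.
0.7 < 1.05 → outlier.
All remaining values lie within [1.05, 48.65].

0.7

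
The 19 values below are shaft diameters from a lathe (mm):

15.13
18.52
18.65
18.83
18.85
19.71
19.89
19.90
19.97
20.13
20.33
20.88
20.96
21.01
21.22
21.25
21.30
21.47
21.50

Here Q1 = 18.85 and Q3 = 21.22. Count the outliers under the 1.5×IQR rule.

1

IQR = 2.37; fences at 18.85 − 3.555 = 15.295 and 21.22 + 3.555 = 24.775.
Outside the cutoffs: 15.13.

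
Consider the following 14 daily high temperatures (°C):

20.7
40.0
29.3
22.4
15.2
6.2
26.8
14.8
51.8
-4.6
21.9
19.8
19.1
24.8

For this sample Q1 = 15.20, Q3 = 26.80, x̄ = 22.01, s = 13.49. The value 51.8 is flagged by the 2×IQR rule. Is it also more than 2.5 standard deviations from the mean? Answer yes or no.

z = (51.8 − 22.01) / 13.49 = 2.21.
|z| = 2.21 ≤ 2.5.

no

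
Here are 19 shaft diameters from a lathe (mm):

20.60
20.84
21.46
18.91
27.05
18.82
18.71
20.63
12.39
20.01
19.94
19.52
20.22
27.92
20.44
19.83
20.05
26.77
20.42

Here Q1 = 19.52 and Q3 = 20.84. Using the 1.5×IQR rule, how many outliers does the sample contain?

4

IQR = 1.32; fences at 19.52 − 1.98 = 17.54 and 20.84 + 1.98 = 22.82.
Outside the cutoffs: 12.39, 26.77, 27.05, 27.92.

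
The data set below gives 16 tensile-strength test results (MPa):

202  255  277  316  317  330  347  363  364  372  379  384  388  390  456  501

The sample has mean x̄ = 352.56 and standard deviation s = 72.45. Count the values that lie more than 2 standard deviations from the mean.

Cutoffs: x̄ ± 2s = [207.66, 497.46].
Outside the cutoffs: 202, 501.

2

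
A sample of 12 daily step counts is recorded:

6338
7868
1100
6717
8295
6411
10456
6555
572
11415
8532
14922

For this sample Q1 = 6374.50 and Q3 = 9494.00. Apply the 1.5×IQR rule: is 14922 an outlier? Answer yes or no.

yes

IQR = Q3 − Q1 = 9494.00 − 6374.50 = 3119.50.
Lower fence = Q1 − 1.5·IQR = 6374.50 − 4679.25 = 1695.25.
Upper fence = Q3 + 1.5·IQR = 9494.00 + 4679.25 = 14173.25.
14922 lies above the upper fence.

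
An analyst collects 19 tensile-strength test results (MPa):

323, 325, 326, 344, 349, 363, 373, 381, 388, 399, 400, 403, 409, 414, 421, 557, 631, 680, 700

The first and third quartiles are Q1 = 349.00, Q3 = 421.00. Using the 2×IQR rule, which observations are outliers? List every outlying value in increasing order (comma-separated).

IQR = Q3 − Q1 = 421.00 − 349.00 = 72.00.
Lower fence = Q1 − 2·IQR = 349.00 − 144.00 = 205.00.
Upper fence = Q3 + 2·IQR = 421.00 + 144.00 = 565.00.
631 > 565.00 → outlier.
680 > 565.00 → outlier.
700 > 565.00 → outlier.
All remaining values lie within [205.00, 565.00].

631, 680, 700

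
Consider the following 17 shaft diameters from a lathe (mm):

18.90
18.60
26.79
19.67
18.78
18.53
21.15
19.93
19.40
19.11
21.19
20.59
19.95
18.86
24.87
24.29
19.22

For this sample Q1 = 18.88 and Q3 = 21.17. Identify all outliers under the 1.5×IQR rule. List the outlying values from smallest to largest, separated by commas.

24.87, 26.79

IQR = Q3 − Q1 = 21.17 − 18.88 = 2.29.
Lower fence = Q1 − 1.5·IQR = 18.88 − 3.435 = 15.445.
Upper fence = Q3 + 1.5·IQR = 21.17 + 3.435 = 24.605.
24.87 > 24.605 → outlier.
26.79 > 24.605 → outlier.
All remaining values lie within [15.445, 24.605].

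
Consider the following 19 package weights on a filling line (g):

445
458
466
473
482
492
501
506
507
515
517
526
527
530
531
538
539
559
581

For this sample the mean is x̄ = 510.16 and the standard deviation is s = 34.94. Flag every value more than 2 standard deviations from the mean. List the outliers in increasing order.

Cutoffs at x̄ ± 2s: 510.16 ± 2·34.94 = [440.28, 580.04].
581: z = 2.03, |z| > 2 → outlier.
Every other value lies within [440.28, 580.04].

581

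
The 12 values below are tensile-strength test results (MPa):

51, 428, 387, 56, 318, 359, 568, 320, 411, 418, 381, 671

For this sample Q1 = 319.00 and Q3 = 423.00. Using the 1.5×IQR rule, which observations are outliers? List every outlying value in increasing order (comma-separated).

51, 56, 671

IQR = Q3 − Q1 = 423.00 − 319.00 = 104.00.
Lower fence = Q1 − 1.5·IQR = 319.00 − 156.00 = 163.00.
Upper fence = Q3 + 1.5·IQR = 423.00 + 156.00 = 579.00.
51 < 163.00 → outlier.
56 < 163.00 → outlier.
671 > 579.00 → outlier.
All remaining values lie within [163.00, 579.00].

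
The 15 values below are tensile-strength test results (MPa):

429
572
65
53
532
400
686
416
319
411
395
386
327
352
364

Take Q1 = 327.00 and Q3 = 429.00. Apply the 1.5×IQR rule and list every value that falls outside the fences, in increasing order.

53, 65, 686

IQR = Q3 − Q1 = 429.00 − 327.00 = 102.00.
Lower fence = Q1 − 1.5·IQR = 327.00 − 153.00 = 174.00.
Upper fence = Q3 + 1.5·IQR = 429.00 + 153.00 = 582.00.
53 < 174.00 → outlier.
65 < 174.00 → outlier.
686 > 582.00 → outlier.
All remaining values lie within [174.00, 582.00].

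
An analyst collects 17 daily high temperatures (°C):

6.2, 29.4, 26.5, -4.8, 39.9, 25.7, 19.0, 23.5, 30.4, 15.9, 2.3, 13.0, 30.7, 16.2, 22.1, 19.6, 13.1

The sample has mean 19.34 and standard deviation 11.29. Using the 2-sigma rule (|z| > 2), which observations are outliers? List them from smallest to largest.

-4.8

Cutoffs at x̄ ± 2s: 19.34 ± 2·11.29 = [-3.24, 41.92].
-4.8: z = -2.14, |z| > 2 → outlier.
Every other value lies within [-3.24, 41.92].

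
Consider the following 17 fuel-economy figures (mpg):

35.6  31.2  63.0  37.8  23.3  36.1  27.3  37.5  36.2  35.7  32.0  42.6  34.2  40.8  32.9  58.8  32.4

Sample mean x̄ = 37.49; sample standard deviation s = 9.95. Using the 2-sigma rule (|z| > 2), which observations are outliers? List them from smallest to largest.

58.8, 63.0

Cutoffs at x̄ ± 2s: 37.49 ± 2·9.95 = [17.59, 57.39].
58.8: z = 2.14, |z| > 2 → outlier.
63.0: z = 2.56, |z| > 2 → outlier.
Every other value lies within [17.59, 57.39].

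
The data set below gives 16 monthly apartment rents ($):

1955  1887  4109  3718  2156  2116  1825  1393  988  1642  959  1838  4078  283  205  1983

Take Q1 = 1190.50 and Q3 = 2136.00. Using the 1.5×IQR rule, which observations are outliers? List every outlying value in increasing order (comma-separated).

IQR = Q3 − Q1 = 2136.00 − 1190.50 = 945.50.
Lower fence = Q1 − 1.5·IQR = 1190.50 − 1418.25 = -227.75.
Upper fence = Q3 + 1.5·IQR = 2136.00 + 1418.25 = 3554.25.
3718 > 3554.25 → outlier.
4078 > 3554.25 → outlier.
4109 > 3554.25 → outlier.
All remaining values lie within [-227.75, 3554.25].

3718, 4078, 4109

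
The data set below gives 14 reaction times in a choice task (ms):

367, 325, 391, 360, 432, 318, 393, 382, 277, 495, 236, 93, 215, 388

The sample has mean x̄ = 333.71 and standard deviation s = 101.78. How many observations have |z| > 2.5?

Cutoffs: x̄ ± 2.5s = [79.26, 588.16].
Every value lies within the cutoffs.

0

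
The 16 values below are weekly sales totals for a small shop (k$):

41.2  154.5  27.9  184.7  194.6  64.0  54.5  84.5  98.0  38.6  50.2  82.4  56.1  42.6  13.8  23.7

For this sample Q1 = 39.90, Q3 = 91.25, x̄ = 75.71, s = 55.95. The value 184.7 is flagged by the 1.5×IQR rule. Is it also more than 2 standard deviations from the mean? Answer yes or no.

no

z = (184.7 − 75.71) / 55.95 = 1.95.
|z| = 1.95 ≤ 2.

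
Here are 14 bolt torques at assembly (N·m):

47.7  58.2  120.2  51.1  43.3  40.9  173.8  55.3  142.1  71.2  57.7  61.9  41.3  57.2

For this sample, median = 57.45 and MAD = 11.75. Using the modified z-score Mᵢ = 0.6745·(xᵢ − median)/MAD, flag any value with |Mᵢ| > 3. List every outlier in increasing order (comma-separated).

120.2, 142.1, 173.8

|Mᵢ| > 3 ⇔ |xᵢ − 57.45| > 3·11.75/0.6745 = 52.26.
So outliers lie outside [5.19, 109.71].
120.2: M = 3.60 → outlier.
142.1: M = 4.86 → outlier.
173.8: M = 6.68 → outlier.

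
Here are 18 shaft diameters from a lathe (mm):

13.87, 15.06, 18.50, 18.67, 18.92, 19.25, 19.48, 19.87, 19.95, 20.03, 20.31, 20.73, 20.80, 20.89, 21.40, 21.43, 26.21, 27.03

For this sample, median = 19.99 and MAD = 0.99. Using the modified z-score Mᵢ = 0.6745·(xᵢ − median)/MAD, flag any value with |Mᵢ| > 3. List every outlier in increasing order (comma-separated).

|Mᵢ| > 3 ⇔ |xᵢ − 19.99| > 3·0.99/0.6745 = 4.40.
So outliers lie outside [15.59, 24.39].
13.87: M = -4.17 → outlier.
15.06: M = -3.36 → outlier.
26.21: M = 4.24 → outlier.
27.03: M = 4.80 → outlier.

13.87, 15.06, 26.21, 27.03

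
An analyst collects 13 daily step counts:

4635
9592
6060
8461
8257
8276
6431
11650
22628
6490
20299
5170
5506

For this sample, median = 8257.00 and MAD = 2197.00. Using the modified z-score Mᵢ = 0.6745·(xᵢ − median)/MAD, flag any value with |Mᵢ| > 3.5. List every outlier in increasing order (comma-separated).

|Mᵢ| > 3.5 ⇔ |xᵢ − 8257.00| > 3.5·2197.00/0.6745 = 11400.30.
So outliers lie outside [-3143.30, 19657.30].
20299: M = 3.70 → outlier.
22628: M = 4.41 → outlier.

20299, 22628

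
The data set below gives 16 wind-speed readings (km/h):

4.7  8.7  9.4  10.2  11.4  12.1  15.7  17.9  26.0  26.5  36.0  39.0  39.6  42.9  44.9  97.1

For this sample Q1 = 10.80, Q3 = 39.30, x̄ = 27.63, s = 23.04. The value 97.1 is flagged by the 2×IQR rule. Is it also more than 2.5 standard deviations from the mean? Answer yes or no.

z = (97.1 − 27.63) / 23.04 = 3.02.
|z| = 3.02 > 2.5.

yes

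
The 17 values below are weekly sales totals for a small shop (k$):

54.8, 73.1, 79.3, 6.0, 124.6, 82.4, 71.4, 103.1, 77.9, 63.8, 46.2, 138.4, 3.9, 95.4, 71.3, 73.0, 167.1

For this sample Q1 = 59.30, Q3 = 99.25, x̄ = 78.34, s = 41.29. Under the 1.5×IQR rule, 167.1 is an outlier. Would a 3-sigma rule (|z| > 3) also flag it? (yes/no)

z = (167.1 − 78.34) / 41.29 = 2.15.
|z| = 2.15 ≤ 3.

no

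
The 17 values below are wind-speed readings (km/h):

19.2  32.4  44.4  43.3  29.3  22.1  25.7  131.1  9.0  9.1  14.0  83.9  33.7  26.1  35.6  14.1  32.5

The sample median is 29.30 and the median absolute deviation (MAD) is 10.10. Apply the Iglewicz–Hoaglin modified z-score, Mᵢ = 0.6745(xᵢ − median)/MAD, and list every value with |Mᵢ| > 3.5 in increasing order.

83.9, 131.1

|Mᵢ| > 3.5 ⇔ |xᵢ − 29.30| > 3.5·10.10/0.6745 = 52.41.
So outliers lie outside [-23.11, 81.71].
83.9: M = 3.65 → outlier.
131.1: M = 6.80 → outlier.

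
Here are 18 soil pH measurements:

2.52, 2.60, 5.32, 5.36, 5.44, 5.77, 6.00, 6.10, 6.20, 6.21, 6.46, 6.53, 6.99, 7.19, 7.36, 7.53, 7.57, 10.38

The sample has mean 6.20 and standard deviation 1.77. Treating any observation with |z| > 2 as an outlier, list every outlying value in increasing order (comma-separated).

Cutoffs at x̄ ± 2s: 6.20 ± 2·1.77 = [2.66, 9.74].
2.52: z = -2.08, |z| > 2 → outlier.
2.60: z = -2.03, |z| > 2 → outlier.
10.38: z = 2.36, |z| > 2 → outlier.
Every other value lies within [2.66, 9.74].

2.52, 2.60, 10.38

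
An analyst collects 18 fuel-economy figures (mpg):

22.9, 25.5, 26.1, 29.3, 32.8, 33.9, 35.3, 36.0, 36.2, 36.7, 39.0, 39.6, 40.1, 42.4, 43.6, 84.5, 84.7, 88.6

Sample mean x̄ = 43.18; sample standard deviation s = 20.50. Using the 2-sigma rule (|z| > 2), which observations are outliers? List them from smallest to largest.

84.5, 84.7, 88.6

Cutoffs at x̄ ± 2s: 43.18 ± 2·20.50 = [2.18, 84.18].
84.5: z = 2.02, |z| > 2 → outlier.
84.7: z = 2.03, |z| > 2 → outlier.
88.6: z = 2.22, |z| > 2 → outlier.
Every other value lies within [2.18, 84.18].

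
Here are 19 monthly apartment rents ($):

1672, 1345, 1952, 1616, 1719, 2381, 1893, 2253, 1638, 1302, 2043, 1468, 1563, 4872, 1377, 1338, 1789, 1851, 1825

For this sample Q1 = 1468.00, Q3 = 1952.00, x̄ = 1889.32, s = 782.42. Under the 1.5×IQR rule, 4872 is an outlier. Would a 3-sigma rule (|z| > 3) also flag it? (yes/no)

yes

z = (4872 − 1889.32) / 782.42 = 3.81.
|z| = 3.81 > 3.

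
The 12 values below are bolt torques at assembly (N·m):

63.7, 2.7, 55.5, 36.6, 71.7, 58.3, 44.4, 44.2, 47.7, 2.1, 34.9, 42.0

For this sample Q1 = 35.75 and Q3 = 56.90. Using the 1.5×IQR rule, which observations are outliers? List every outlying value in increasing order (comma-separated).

IQR = Q3 − Q1 = 56.90 − 35.75 = 21.15.
Lower fence = Q1 − 1.5·IQR = 35.75 − 31.725 = 4.025.
Upper fence = Q3 + 1.5·IQR = 56.90 + 31.725 = 88.625.
2.1 < 4.025 → outlier.
2.7 < 4.025 → outlier.
All remaining values lie within [4.025, 88.625].

2.1, 2.7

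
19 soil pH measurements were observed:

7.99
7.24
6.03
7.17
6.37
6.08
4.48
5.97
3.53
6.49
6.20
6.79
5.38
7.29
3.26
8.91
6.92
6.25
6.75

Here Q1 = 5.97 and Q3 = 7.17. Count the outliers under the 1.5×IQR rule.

2

IQR = 1.20; fences at 5.97 − 1.80 = 4.17 and 7.17 + 1.80 = 8.97.
Outside the cutoffs: 3.26, 3.53.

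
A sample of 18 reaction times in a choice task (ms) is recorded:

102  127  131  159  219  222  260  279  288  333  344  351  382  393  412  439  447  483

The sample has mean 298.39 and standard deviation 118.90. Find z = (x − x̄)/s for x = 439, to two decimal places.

1.18

z = (439 − 298.39) / 118.90 = 1.18.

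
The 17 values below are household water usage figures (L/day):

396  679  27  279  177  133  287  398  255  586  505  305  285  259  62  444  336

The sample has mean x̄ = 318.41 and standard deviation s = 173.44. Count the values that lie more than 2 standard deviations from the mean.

1

Cutoffs: x̄ ± 2s = [-28.47, 665.29].
Outside the cutoffs: 679.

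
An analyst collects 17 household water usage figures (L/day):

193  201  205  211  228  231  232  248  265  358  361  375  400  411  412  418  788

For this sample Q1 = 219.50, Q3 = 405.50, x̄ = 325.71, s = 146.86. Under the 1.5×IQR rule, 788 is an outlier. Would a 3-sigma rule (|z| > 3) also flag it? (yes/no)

yes

z = (788 − 325.71) / 146.86 = 3.15.
|z| = 3.15 > 3.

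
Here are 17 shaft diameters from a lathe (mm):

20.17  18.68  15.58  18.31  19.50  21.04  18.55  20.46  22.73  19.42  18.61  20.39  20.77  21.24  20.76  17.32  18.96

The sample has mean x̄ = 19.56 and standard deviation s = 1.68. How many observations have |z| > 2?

1

Cutoffs: x̄ ± 2s = [16.20, 22.92].
Outside the cutoffs: 15.58.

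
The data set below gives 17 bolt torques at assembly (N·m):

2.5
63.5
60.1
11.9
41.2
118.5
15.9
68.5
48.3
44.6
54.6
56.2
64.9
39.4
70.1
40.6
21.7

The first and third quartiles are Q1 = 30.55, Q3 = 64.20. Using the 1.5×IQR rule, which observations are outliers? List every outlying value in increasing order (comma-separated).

IQR = Q3 − Q1 = 64.20 − 30.55 = 33.65.
Lower fence = Q1 − 1.5·IQR = 30.55 − 50.475 = -19.925.
Upper fence = Q3 + 1.5·IQR = 64.20 + 50.475 = 114.675.
118.5 > 114.675 → outlier.
All remaining values lie within [-19.925, 114.675].

118.5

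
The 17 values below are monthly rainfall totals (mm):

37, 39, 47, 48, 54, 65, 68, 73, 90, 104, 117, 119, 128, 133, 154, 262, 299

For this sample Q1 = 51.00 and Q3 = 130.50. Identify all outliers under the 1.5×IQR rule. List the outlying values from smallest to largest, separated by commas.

262, 299

IQR = Q3 − Q1 = 130.50 − 51.00 = 79.50.
Lower fence = Q1 − 1.5·IQR = 51.00 − 119.25 = -68.25.
Upper fence = Q3 + 1.5·IQR = 130.50 + 119.25 = 249.75.
262 > 249.75 → outlier.
299 > 249.75 → outlier.
All remaining values lie within [-68.25, 249.75].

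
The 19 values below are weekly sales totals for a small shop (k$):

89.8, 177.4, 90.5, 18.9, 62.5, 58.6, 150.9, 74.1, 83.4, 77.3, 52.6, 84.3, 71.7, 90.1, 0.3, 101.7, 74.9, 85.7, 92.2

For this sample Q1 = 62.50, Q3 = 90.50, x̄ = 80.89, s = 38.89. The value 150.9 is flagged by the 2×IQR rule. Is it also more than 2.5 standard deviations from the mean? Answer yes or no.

no

z = (150.9 − 80.89) / 38.89 = 1.80.
|z| = 1.80 ≤ 2.5.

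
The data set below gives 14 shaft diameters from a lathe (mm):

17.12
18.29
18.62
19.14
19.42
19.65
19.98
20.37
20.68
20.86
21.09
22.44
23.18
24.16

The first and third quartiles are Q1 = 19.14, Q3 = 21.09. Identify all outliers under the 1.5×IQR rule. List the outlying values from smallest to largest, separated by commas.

IQR = Q3 − Q1 = 21.09 − 19.14 = 1.95.
Lower fence = Q1 − 1.5·IQR = 19.14 − 2.925 = 16.215.
Upper fence = Q3 + 1.5·IQR = 21.09 + 2.925 = 24.015.
24.16 > 24.015 → outlier.
All remaining values lie within [16.215, 24.015].

24.16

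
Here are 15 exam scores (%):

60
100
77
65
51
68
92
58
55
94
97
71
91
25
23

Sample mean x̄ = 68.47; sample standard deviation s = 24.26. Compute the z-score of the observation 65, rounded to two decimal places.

z = (65 − 68.47) / 24.26 = -0.14.

-0.14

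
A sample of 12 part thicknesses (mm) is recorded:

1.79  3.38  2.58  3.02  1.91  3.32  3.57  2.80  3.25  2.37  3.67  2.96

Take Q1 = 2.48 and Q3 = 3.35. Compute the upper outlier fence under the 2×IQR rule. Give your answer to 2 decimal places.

IQR = Q3 − Q1 = 3.35 − 2.48 = 0.87.
Lower fence = Q1 − 2·IQR = 2.48 − 1.74 = 0.74.
Upper fence = Q3 + 2·IQR = 3.35 + 1.74 = 5.09.

5.09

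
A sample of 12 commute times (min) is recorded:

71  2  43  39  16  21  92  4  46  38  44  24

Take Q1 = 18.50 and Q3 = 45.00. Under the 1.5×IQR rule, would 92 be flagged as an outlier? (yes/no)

IQR = Q3 − Q1 = 45.00 − 18.50 = 26.50.
Lower fence = Q1 − 1.5·IQR = 18.50 − 39.75 = -21.25.
Upper fence = Q3 + 1.5·IQR = 45.00 + 39.75 = 84.75.
92 lies above the upper fence.

yes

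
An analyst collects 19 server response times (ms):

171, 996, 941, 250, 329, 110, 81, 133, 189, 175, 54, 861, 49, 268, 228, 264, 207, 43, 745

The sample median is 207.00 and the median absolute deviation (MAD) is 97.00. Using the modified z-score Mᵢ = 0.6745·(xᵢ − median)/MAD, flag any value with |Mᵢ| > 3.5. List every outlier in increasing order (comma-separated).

|Mᵢ| > 3.5 ⇔ |xᵢ − 207.00| > 3.5·97.00/0.6745 = 503.34.
So outliers lie outside [-296.34, 710.34].
745: M = 3.74 → outlier.
861: M = 4.55 → outlier.
941: M = 5.10 → outlier.
996: M = 5.49 → outlier.

745, 861, 941, 996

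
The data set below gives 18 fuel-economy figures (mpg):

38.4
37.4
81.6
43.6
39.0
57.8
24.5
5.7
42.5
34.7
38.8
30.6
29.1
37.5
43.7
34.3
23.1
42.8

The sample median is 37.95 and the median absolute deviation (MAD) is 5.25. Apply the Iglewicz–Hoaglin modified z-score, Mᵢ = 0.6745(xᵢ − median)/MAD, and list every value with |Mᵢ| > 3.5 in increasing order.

5.7, 81.6

|Mᵢ| > 3.5 ⇔ |xᵢ − 37.95| > 3.5·5.25/0.6745 = 27.24.
So outliers lie outside [10.71, 65.19].
5.7: M = -4.14 → outlier.
81.6: M = 5.61 → outlier.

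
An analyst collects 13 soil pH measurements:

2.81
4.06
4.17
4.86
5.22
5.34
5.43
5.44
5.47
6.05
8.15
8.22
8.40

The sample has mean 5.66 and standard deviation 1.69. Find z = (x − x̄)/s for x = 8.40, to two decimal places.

z = (8.40 − 5.66) / 1.69 = 1.62.

1.62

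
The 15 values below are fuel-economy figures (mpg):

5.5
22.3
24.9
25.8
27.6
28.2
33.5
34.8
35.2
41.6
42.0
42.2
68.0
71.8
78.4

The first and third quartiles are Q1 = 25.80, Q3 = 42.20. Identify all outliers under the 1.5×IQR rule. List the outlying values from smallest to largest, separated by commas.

68.0, 71.8, 78.4

IQR = Q3 − Q1 = 42.20 − 25.80 = 16.40.
Lower fence = Q1 − 1.5·IQR = 25.80 − 24.60 = 1.20.
Upper fence = Q3 + 1.5·IQR = 42.20 + 24.60 = 66.80.
68.0 > 66.80 → outlier.
71.8 > 66.80 → outlier.
78.4 > 66.80 → outlier.
All remaining values lie within [1.20, 66.80].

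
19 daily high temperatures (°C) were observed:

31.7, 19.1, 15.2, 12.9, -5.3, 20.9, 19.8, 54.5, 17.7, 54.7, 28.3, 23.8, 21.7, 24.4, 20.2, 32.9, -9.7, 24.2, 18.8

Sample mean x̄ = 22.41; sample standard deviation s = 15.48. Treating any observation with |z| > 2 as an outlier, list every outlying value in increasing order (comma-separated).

Cutoffs at x̄ ± 2s: 22.41 ± 2·15.48 = [-8.55, 53.37].
-9.7: z = -2.07, |z| > 2 → outlier.
54.5: z = 2.07, |z| > 2 → outlier.
54.7: z = 2.09, |z| > 2 → outlier.
Every other value lies within [-8.55, 53.37].

-9.7, 54.5, 54.7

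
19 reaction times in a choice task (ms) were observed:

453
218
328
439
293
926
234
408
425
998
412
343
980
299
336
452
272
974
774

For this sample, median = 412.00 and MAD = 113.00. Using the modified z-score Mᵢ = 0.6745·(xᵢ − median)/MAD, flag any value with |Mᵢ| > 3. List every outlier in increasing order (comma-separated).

|Mᵢ| > 3 ⇔ |xᵢ − 412.00| > 3·113.00/0.6745 = 502.59.
So outliers lie outside [-90.59, 914.59].
926: M = 3.07 → outlier.
974: M = 3.35 → outlier.
980: M = 3.39 → outlier.
998: M = 3.50 → outlier.

926, 974, 980, 998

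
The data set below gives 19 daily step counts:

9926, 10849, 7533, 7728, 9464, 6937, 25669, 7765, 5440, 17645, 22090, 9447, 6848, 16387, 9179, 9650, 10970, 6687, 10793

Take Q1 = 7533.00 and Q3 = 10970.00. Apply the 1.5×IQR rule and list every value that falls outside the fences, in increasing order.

IQR = Q3 − Q1 = 10970.00 − 7533.00 = 3437.00.
Lower fence = Q1 − 1.5·IQR = 7533.00 − 5155.50 = 2377.50.
Upper fence = Q3 + 1.5·IQR = 10970.00 + 5155.50 = 16125.50.
16387 > 16125.50 → outlier.
17645 > 16125.50 → outlier.
22090 > 16125.50 → outlier.
25669 > 16125.50 → outlier.
All remaining values lie within [2377.50, 16125.50].

16387, 17645, 22090, 25669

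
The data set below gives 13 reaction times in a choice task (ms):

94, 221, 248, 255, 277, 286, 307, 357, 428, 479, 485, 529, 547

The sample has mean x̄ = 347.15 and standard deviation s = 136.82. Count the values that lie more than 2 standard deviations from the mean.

0

Cutoffs: x̄ ± 2s = [73.51, 620.79].
Every value lies within the cutoffs.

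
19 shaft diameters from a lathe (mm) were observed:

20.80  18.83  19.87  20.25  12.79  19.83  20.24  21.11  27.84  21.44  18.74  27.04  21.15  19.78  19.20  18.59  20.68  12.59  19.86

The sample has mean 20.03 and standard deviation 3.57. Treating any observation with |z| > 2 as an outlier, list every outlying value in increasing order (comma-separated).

12.59, 12.79, 27.84

Cutoffs at x̄ ± 2s: 20.03 ± 2·3.57 = [12.89, 27.17].
12.59: z = -2.08, |z| > 2 → outlier.
12.79: z = -2.03, |z| > 2 → outlier.
27.84: z = 2.19, |z| > 2 → outlier.
Every other value lies within [12.89, 27.17].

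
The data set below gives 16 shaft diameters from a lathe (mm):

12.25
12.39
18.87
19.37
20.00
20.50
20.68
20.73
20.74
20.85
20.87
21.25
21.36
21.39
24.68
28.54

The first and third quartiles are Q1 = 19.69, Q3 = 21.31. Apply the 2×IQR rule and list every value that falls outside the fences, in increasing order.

IQR = Q3 − Q1 = 21.31 − 19.69 = 1.62.
Lower fence = Q1 − 2·IQR = 19.69 − 3.24 = 16.45.
Upper fence = Q3 + 2·IQR = 21.31 + 3.24 = 24.55.
12.25 < 16.45 → outlier.
12.39 < 16.45 → outlier.
24.68 > 24.55 → outlier.
28.54 > 24.55 → outlier.
All remaining values lie within [16.45, 24.55].

12.25, 12.39, 24.68, 28.54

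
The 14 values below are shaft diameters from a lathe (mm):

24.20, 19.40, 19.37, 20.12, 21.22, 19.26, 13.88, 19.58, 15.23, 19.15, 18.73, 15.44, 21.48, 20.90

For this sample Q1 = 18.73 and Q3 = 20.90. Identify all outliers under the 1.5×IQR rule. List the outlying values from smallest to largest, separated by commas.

13.88, 15.23, 15.44, 24.20

IQR = Q3 − Q1 = 20.90 − 18.73 = 2.17.
Lower fence = Q1 − 1.5·IQR = 18.73 − 3.255 = 15.475.
Upper fence = Q3 + 1.5·IQR = 20.90 + 3.255 = 24.155.
13.88 < 15.475 → outlier.
15.23 < 15.475 → outlier.
15.44 < 15.475 → outlier.
24.20 > 24.155 → outlier.
All remaining values lie within [15.475, 24.155].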